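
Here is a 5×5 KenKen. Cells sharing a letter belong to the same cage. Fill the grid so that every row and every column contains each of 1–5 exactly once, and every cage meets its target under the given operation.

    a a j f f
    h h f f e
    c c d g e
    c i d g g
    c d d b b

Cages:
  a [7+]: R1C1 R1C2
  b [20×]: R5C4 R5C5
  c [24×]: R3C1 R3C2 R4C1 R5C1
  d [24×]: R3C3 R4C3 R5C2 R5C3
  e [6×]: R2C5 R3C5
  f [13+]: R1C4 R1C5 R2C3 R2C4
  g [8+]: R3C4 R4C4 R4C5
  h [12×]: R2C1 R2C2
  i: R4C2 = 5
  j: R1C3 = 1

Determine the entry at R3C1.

J is a freebie, so R1C3 = 1.
Cage i is a single given cell, leaving R4C2 = 5.
The 4 cells of cage d must have product 24; hence R5C2 = 1.
Row 2 needs a 1, and only R2C4 is open for it.
The only place for 2 in row 2 is R2C5.
Column 5 now contains 2, leaving R3C5 = 3.
Column 5 now contains 3; hence R4C5 = 1.
The 4 cells of cage c must have product 24, leaving R3C1 = 1.
The only place for 5 in row 2 is R2C3.
The only place for 5 in row 3 is R3C4.
The 3 cells of cage g must have sum 8; hence R4C4 = 2.
Column 4 already has 5, which forces R5C4 = 4.
The two cells of cage b must have product 20, which forces R5C5 = 5.
2 is placed in column 4, so R1C4 = 3.
Column 5 already has 5, which forces R1C5 = 4.
Row 1 now contains 4; hence R1C1 = 5.
Row 1 now contains 4, leaving R1C2 = 2.
Column 2 already has 2, leaving R3C2 = 4.
Row 3 already has 4, so R3C3 = 2.
2 is placed in column 3, so R5C3 = 3.
The two cells of cage h must have product 12, which forces R2C1 = 4.
Column 2 now contains 4, so R2C2 = 3.
Cage c needs product 24, so R4C1 = 3.
3 is placed in column 3, which forces R4C3 = 4.
Row 5 now contains 3, leaving R5C1 = 2.
The full grid is 5 2 1 3 4 / 4 3 5 1 2 / 1 4 2 5 3 / 3 5 4 2 1 / 2 1 3 4 5.

1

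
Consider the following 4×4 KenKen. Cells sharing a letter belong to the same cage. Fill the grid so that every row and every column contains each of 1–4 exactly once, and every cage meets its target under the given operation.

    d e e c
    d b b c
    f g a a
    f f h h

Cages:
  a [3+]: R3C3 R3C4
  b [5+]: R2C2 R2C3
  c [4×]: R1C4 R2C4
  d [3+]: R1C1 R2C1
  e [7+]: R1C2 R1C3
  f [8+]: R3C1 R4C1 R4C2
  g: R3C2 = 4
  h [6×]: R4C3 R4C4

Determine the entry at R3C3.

1

G is a freebie; hence R3C2 = 4.
Column 2 now contains 4, leaving R1C2 = 3.
The two cells of cage e must have sum 7; hence R1C3 = 4.
Row 1 now contains 4, so R1C4 = 1.
Column 4 already has 1, so R2C4 = 4.
Column 4 already has 1; hence R3C4 = 2.
2 is placed in column 4, leaving R4C4 = 3.
Row 1 already has 1, leaving R1C1 = 2.
Cage d's pair has sum 3, so R2C1 = 1.
The two cells of cage b must have sum 5; hence R2C2 = 2.
Cage b needs two cells with sum 5, leaving R2C3 = 3.
Cage f has sum 8, so R3C1 = 3.
Row 3 already has 2; hence R3C3 = 1.
Cage f needs sum 8, which forces R4C1 = 4.
Cage f needs sum 8, which forces R4C2 = 1.
Row 4 now contains 3, so R4C3 = 2.
Filled in: 2 3 4 1 / 1 2 3 4 / 3 4 1 2 / 4 1 2 3.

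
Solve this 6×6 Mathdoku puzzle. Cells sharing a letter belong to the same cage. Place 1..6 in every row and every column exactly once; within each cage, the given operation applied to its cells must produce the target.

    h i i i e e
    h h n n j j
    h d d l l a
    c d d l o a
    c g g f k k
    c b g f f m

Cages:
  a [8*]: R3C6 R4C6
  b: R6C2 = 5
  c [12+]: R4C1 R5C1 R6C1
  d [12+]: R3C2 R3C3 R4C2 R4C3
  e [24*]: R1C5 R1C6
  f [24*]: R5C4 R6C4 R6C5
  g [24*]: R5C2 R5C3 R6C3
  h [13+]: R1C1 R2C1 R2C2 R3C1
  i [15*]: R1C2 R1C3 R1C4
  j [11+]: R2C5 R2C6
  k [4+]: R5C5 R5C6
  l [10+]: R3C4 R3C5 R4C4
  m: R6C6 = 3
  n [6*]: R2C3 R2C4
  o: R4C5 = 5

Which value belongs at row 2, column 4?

3

O is a freebie; hence R4C5 = 5.
Cage b is a single given cell, so R6C2 = 5.
M is a freebie, leaving R6C6 = 3.
Column 5 already has 5, which forces R2C5 = 6.
The two cells of cage j must have sum 11; hence R2C6 = 5.
The two cells of cage k must have sum 4, leaving R5C5 = 3.
Column 6 already has 3, so R5C6 = 1.
Column 5 already has 6, leaving R1C5 = 4.
Cage e's pair has product 24; hence R1C6 = 6.
The only place for 2 in row 1 is R1C1.
The 3 cells of cage c must have sum 12, which forces R5C1 = 5.
Column 4 needs a 1, and only R1C4 is open for it.
1 is placed in row 1, leaving R1C2 = 3.
Cage i has product 15, leaving R1C3 = 5.
The only place for 5 in row 3 is R3C4.
Row 3 needs a 3, and only R3C3 is open for it.
3 is placed in column 3, so R2C3 = 2.
The two cells of cage n must have product 6, leaving R2C4 = 3.
Column 4 already has 3, so R4C4 = 4.
Row 4 already has 4, leaving R4C6 = 2.
Column 3 already has 2, leaving R6C3 = 1.
Column 4 now contains 4, leaving R6C4 = 6.
Row 6 now contains 1; hence R6C5 = 2.
Cage h needs sum 13, which forces R3C1 = 6.
The 4 cells of cage d must have sum 12, which forces R3C2 = 2.
Column 5 already has 2; hence R3C5 = 1.
Column 6 already has 2, which forces R3C6 = 4.
Cage c has sum 12; hence R4C1 = 3.
Cage d needs sum 12, leaving R4C2 = 1.
Column 3 already has 1, so R4C3 = 6.
Column 3 now contains 6; hence R5C3 = 4.
6 is placed in column 4, leaving R5C4 = 2.
Row 6 now contains 6; hence R6C1 = 4.
Column 1 now contains 4, leaving R2C1 = 1.
1 is placed in column 2, so R2C2 = 4.
4 is placed in row 5, which forces R5C2 = 6.
Completed grid: 2 3 5 1 4 6 / 1 4 2 3 6 5 / 6 2 3 5 1 4 / 3 1 6 4 5 2 / 5 6 4 2 3 1 / 4 5 1 6 2 3.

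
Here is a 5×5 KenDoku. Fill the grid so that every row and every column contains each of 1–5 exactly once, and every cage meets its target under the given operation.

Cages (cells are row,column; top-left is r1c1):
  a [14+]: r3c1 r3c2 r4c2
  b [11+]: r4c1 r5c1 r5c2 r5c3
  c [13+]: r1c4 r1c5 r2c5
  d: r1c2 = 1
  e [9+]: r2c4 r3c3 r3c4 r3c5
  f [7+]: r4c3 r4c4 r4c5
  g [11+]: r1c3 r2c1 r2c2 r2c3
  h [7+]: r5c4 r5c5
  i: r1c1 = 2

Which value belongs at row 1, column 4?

4

Cage i is given, leaving r1c1 = 2.
D is a freebie, so r1c2 = 1.
Cage a has sum 14; hence r3c1 = 5.
Cage a needs sum 14, which forces r3c2 = 4.
Cage a needs sum 14; hence r4c2 = 5.
Cage e needs sum 9, which forces r2c4 = 3.
Row 2 already has 3, which forces r2c2 = 2.
Column 2 already has 2, leaving r5c2 = 3.
Cage b needs sum 11, leaving r4c1 = 3.
The only place for 5 in column 3 is r2c3.
The 4 cells of cage g must have sum 11, which forces r1c3 = 3.
Cage c needs sum 13, leaving r1c4 = 4.
The 3 cells of cage c must have sum 13, so r1c5 = 5.
Cage g has sum 11, which forces r2c1 = 1.
Row 2 already has 5, which forces r2c5 = 4.
1 is placed in column 1; hence r5c1 = 4.
4 is placed in row 5, which forces r5c3 = 1.
5 is placed in column 5, leaving r5c5 = 2.
1 is placed in column 3, leaving r3c3 = 2.
Cage e needs sum 9; hence r3c4 = 1.
Cage e has sum 9, leaving r3c5 = 3.
Cage f needs sum 7, so r4c3 = 4.
Cage f has sum 7, leaving r4c4 = 2.
2 is placed in column 5; hence r4c5 = 1.
Row 5 already has 2, so r5c4 = 5.
Completed grid: 2 1 3 4 5 / 1 2 5 3 4 / 5 4 2 1 3 / 3 5 4 2 1 / 4 3 1 5 2.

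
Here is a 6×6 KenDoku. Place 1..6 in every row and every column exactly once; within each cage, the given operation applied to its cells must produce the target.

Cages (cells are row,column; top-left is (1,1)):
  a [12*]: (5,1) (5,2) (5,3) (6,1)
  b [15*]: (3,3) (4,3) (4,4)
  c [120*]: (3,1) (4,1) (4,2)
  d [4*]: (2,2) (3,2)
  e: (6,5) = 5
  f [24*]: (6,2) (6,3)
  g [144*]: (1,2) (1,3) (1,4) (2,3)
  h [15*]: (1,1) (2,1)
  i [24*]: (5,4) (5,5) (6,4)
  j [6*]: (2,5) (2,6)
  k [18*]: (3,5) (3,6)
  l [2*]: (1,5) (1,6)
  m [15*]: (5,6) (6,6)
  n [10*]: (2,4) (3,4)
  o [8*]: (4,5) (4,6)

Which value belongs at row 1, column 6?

Cage e is given, so (6,5) = 5.
5 is placed in row 6, so (6,6) = 3.
Cage k needs two cells with product 18, so (3,5) = 3.
Column 6 now contains 3, which forces (3,6) = 6.
Column 6 now contains 3, leaving (5,6) = 5.
Cage j's pair has product 6; hence (2,5) = 6.
Cage j's pair has product 6, leaving (2,6) = 1.
The two cells of cage l must have product 2, leaving (1,5) = 1.
Column 6 already has 1, leaving (1,6) = 2.
Row 2 now contains 1; hence (2,2) = 4.
Cage d's pair has product 4; hence (3,2) = 1.
Row 3 now contains 1; hence (3,3) = 5.
Row 3 now contains 5, which forces (3,4) = 2.
2 is placed in column 6, leaving (4,6) = 4.
Column 2 now contains 4, which forces (6,2) = 6.
Row 6 already has 6, so (6,3) = 4.
Row 6 now contains 4, so (6,4) = 1.
6 is placed in column 2, so (1,2) = 3.
The 4 cells of cage g must have product 144, leaving (1,3) = 6.
Cage g has product 144; hence (1,4) = 4.
Cage g needs product 144; hence (2,3) = 2.
Column 4 already has 2, which forces (2,4) = 5.
Row 3 now contains 5, which forces (3,1) = 4.
The 3 cells of cage c must have product 120, which forces (4,1) = 6.
6 is placed in column 2, leaving (4,2) = 5.
Cage b has product 15, which forces (4,3) = 1.
Cage b needs product 15, which forces (4,4) = 3.
Row 4 now contains 4, so (4,5) = 2.
Column 2 already has 3, leaving (5,2) = 2.
1 is placed in column 3, which forces (5,3) = 3.
Cage i needs product 24; hence (5,4) = 6.
Cage i needs product 24, which forces (5,5) = 4.
1 is placed in row 6, so (6,1) = 2.
3 is placed in row 1, leaving (1,1) = 5.
Row 2 already has 5; hence (2,1) = 3.
Row 5 already has 3; hence (5,1) = 1.
Filled in: 5 3 6 4 1 2 / 3 4 2 5 6 1 / 4 1 5 2 3 6 / 6 5 1 3 2 4 / 1 2 3 6 4 5 / 2 6 4 1 5 3.

2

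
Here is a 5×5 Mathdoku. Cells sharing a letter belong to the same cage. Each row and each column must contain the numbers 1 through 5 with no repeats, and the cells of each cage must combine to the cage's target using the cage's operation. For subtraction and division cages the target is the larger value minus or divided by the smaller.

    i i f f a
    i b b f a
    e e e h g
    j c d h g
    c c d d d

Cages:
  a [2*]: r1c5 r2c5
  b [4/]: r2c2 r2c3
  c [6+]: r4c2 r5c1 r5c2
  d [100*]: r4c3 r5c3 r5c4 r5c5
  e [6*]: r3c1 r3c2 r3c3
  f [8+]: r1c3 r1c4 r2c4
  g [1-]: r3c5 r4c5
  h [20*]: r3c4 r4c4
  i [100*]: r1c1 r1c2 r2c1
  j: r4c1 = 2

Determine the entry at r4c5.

3

The 3 cells of cage i must have product 100, which forces r1c1 = 4.
Cage i has product 100, leaving r1c2 = 5.
Cage i needs product 100; hence r2c1 = 5.
Cage j is given, which forces r4c1 = 2.
Cage d has product 100, leaving r4c3 = 5.
5 is placed in row 4, which forces r4c4 = 4.
Cage f needs sum 8, leaving r1c3 = 3.
The 3 cells of cage f must have sum 8, leaving r1c4 = 2.
Row 1 already has 2, so r1c5 = 1.
The 3 cells of cage f must have sum 8, so r2c4 = 3.
Column 5 now contains 1, leaving r2c5 = 2.
4 is placed in column 4, which forces r3c4 = 5.
Column 5 now contains 2, which forces r3c5 = 4.
Column 5 now contains 1; hence r4c5 = 3.
Column 4 now contains 5, leaving r5c4 = 1.
4 is placed in column 5, so r5c5 = 5.
3 is placed in row 4; hence r4c2 = 1.
1 is placed in row 5; hence r5c1 = 3.
Cage c needs sum 6, leaving r5c2 = 2.
1 is placed in row 5, leaving r5c3 = 4.
Column 2 now contains 1, so r2c2 = 4.
Column 3 already has 4; hence r2c3 = 1.
3 is placed in column 1; hence r3c1 = 1.
2 is placed in column 2, which forces r3c2 = 3.
The 3 cells of cage e must have product 6; hence r3c3 = 2.
Completed grid: 4 5 3 2 1 / 5 4 1 3 2 / 1 3 2 5 4 / 2 1 5 4 3 / 3 2 4 1 5.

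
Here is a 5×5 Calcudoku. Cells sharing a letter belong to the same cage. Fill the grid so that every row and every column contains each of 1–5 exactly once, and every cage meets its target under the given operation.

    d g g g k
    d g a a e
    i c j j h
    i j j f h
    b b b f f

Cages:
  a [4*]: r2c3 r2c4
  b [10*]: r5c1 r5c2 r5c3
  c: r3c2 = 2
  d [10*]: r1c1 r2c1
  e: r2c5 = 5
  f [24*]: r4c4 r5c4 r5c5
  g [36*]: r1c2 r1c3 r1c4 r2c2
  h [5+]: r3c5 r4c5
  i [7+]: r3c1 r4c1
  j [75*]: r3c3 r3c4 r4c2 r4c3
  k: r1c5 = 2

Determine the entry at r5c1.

1

K is a freebie, leaving r1c5 = 2.
The 4 cells of cage g must have product 36; hence r2c2 = 3.
E is a freebie, leaving r2c5 = 5.
Cage c is a single given cell, leaving r3c2 = 2.
Row 1 now contains 2, leaving r1c1 = 5.
5 is placed in row 2, which forces r2c1 = 2.
2 is placed in column 1, so r5c1 = 1.
Row 5 already has 1, which forces r5c2 = 5.
5 is placed in row 5, so r5c3 = 2.
Cage j has product 75, which forces r3c3 = 3.
The 4 cells of cage j must have product 75, so r3c4 = 5.
5 is placed in column 2, which forces r4c2 = 1.
Cage j has product 75, so r4c3 = 5.
Cage f has product 24; hence r4c4 = 2.
Row 4 now contains 1, leaving r4c5 = 4.
Column 5 already has 4, which forces r5c5 = 3.
Column 2 now contains 1, leaving r1c2 = 4.
The 4 cells of cage g must have product 36, so r1c3 = 1.
Cage g has product 36, so r1c4 = 3.
Column 3 already has 1, so r2c3 = 4.
4 is placed in row 2, so r2c4 = 1.
Row 3 now contains 3, so r3c1 = 4.
Column 5 already has 4, which forces r3c5 = 1.
Row 4 now contains 4; hence r4c1 = 3.
Row 5 already has 3, leaving r5c4 = 4.
Completed grid: 5 4 1 3 2 / 2 3 4 1 5 / 4 2 3 5 1 / 3 1 5 2 4 / 1 5 2 4 3.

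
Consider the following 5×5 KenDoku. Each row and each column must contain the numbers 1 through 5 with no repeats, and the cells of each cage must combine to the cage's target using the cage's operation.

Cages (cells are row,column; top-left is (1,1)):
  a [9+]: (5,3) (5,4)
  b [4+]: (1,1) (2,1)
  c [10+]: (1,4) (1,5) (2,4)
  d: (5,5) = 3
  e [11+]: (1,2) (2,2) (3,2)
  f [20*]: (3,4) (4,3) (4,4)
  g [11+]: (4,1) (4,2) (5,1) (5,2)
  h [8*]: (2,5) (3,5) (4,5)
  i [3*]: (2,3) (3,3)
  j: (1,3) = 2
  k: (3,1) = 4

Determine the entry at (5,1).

Cage j is given, which forces (1,3) = 2.
Cage k is a single given cell, which forces (3,1) = 4.
D is a freebie, which forces (5,5) = 3.
Row 3 needs a 3, and only (3,3) is open for it.
3 is placed in column 3, so (2,3) = 1.
Cage b's pair has sum 4, which forces (1,1) = 1.
Row 2 already has 1; hence (2,1) = 3.
The 3 cells of cage c must have sum 10, leaving (1,4) = 3.
Cage c has sum 10, which forces (1,5) = 5.
Cage c needs sum 10; hence (2,4) = 2.
Row 2 already has 2, which forces (2,5) = 4.
Cage g has sum 11; hence (4,2) = 3.
Cage g has sum 11, leaving (5,2) = 1.
Row 1 already has 5, so (1,2) = 4.
Row 2 already has 4, leaving (2,2) = 5.
The 3 cells of cage e must have sum 11, which forces (3,2) = 2.
2 is placed in row 3; hence (3,5) = 1.
Column 5 now contains 1, so (4,5) = 2.
1 is placed in row 3, which forces (3,4) = 5.
Row 4 now contains 2; hence (4,1) = 5.
Cage f needs product 20; hence (4,3) = 4.
Cage f has product 20, so (4,4) = 1.
Cage g has sum 11, which forces (5,1) = 2.
Column 3 now contains 4; hence (5,3) = 5.
5 is placed in column 4; hence (5,4) = 4.
Completed grid: 1 4 2 3 5 / 3 5 1 2 4 / 4 2 3 5 1 / 5 3 4 1 2 / 2 1 5 4 3.

2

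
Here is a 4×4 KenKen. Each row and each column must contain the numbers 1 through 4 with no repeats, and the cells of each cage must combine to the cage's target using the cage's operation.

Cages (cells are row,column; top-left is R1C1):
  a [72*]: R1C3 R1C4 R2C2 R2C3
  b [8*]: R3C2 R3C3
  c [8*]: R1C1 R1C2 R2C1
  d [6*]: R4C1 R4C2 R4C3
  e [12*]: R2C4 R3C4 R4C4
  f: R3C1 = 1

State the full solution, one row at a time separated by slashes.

4 1 3 2 / 2 3 4 1 / 1 4 2 3 / 3 2 1 4

F is a freebie; hence R3C1 = 1.
Cage c has product 8, so R1C2 = 1.
Cage d needs product 6, leaving R4C3 = 1.
Cage e has product 12, so R2C4 = 1.
The only place for 3 in row 3 is R3C4.
The 4 cells of cage a must have product 72; hence R1C3 = 3.
Cage a needs product 72, so R2C2 = 3.
3 is placed in column 2, so R4C2 = 2.
Column 4 now contains 3, so R4C4 = 4.
Column 4 already has 4; hence R1C4 = 2.
The 4 cells of cage a must have product 72, leaving R2C3 = 4.
2 is placed in column 2; hence R3C2 = 4.
Cage b's pair has product 8, which forces R3C3 = 2.
Row 4 already has 2; hence R4C1 = 3.
2 is placed in row 1, which forces R1C1 = 4.
Row 2 already has 4, so R2C1 = 2.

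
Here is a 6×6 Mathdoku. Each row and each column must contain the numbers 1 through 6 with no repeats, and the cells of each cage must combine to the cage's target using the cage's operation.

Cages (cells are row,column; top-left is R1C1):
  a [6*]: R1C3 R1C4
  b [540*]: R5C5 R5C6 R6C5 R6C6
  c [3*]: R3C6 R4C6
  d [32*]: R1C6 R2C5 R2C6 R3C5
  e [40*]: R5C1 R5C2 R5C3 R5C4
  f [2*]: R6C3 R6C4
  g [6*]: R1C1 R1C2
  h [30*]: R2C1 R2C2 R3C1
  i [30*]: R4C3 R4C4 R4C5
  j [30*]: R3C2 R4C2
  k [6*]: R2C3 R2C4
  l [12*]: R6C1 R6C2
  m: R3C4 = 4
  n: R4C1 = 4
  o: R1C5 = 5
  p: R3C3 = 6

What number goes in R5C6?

O is a freebie, so R1C5 = 5.
Cage p is given; hence R3C3 = 6.
M is a freebie, which forces R3C4 = 4.
N is a freebie; hence R4C1 = 4.
Cage d needs product 32, which forces R1C6 = 4.
Cage d needs product 32; hence R2C5 = 4.
6 is placed in row 3, which forces R3C2 = 5.
The two cells of cage j must have product 30, leaving R4C2 = 6.
Cage h has product 30; hence R2C1 = 5.
The only place for 6 in row 2 is R2C4.
Cage k needs two cells with product 6; hence R2C3 = 1.
Row 2 already has 1, so R2C6 = 2.
Column 3 now contains 1, so R6C3 = 2.
2 is placed in row 6, which forces R6C4 = 1.
Column 3 now contains 2, which forces R1C3 = 3.
Cage a needs two cells with product 6, leaving R1C4 = 2.
Row 2 now contains 2, leaving R2C2 = 3.
Cage h needs product 30, which forces R3C1 = 2.
The 4 cells of cage d must have product 32, so R3C5 = 1.
1 is placed in row 3, so R3C6 = 3.
3 is placed in column 3; hence R4C3 = 5.
Row 4 already has 5, leaving R4C4 = 3.
Row 4 now contains 3, so R4C5 = 2.
3 is placed in column 6, leaving R4C6 = 1.
2 is placed in column 1, so R5C1 = 1.
Column 3 already has 5, which forces R5C3 = 4.
Column 4 now contains 2, leaving R5C4 = 5.
Row 5 already has 5, so R5C6 = 6.
Cage l's pair has product 12, so R6C1 = 3.
2 is placed in row 6, which forces R6C2 = 4.
Row 6 already has 3, so R6C5 = 6.
Column 6 already has 6, so R6C6 = 5.
Row 1 already has 2; hence R1C1 = 6.
Row 1 already has 2, so R1C2 = 1.
Row 5 now contains 4; hence R5C2 = 2.
Row 5 already has 6, which forces R5C5 = 3.
Completed grid: 6 1 3 2 5 4 / 5 3 1 6 4 2 / 2 5 6 4 1 3 / 4 6 5 3 2 1 / 1 2 4 5 3 6 / 3 4 2 1 6 5.

6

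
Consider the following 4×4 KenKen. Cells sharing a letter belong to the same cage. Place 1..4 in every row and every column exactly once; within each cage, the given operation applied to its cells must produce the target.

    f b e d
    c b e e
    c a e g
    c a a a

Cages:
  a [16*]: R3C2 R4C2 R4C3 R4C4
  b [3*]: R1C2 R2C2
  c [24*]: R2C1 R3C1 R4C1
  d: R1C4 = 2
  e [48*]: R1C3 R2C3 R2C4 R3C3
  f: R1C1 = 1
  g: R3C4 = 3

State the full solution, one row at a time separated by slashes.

1 3 4 2 / 2 1 3 4 / 4 2 1 3 / 3 4 2 1

Cage f is a single given cell, leaving R1C1 = 1.
1 is placed in row 1; hence R1C2 = 3.
Cage d is given; hence R1C4 = 2.
3 is placed in column 2, which forces R2C2 = 1.
Column 4 now contains 2; hence R2C4 = 4.
The 4 cells of cage a must have product 16, which forces R3C2 = 2.
G is a freebie, leaving R3C4 = 3.
Column 2 already has 1, so R4C2 = 4.
4 is placed in column 4, leaving R4C4 = 1.
2 is placed in row 1, so R1C3 = 4.
Row 2 now contains 4, so R2C3 = 3.
3 is placed in row 3; hence R3C1 = 4.
Cage e needs product 48, which forces R3C3 = 1.
Row 4 now contains 1, so R4C3 = 2.
Row 2 now contains 3, so R2C1 = 2.
Row 4 now contains 2, which forces R4C1 = 3.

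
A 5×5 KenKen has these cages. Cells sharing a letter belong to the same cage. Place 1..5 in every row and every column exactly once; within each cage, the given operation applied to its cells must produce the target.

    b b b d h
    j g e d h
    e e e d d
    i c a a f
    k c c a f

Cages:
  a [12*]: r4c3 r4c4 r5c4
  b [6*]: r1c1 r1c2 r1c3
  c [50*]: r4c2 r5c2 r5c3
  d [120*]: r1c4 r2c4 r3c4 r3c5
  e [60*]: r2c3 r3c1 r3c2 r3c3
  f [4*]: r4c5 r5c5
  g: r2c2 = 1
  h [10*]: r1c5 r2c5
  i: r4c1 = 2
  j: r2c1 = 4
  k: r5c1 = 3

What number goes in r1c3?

2

J is a freebie, which forces r2c1 = 4.
G is a freebie; hence r2c2 = 1.
I is a freebie, leaving r4c1 = 2.
Cage c needs product 50; hence r4c2 = 5.
Cage k is given, leaving r5c1 = 3.
Cage c has product 50, leaving r5c2 = 2.
Cage c has product 50; hence r5c3 = 5.
Column 1 already has 3, leaving r1c1 = 1.
Column 2 already has 2, which forces r1c2 = 3.
Cage b needs product 6, leaving r1c3 = 2.
Row 1 now contains 2; hence r1c5 = 5.
Cage e has product 60, which forces r2c3 = 3.
5 is placed in column 5, so r2c5 = 2.
Cage e has product 60; hence r3c1 = 5.
Cage e has product 60, which forces r3c2 = 4.
The 4 cells of cage e must have product 60; hence r3c3 = 1.
Row 3 already has 4, leaving r3c5 = 3.
1 is placed in column 3, which forces r4c3 = 4.
Row 4 already has 4, so r4c5 = 1.
Column 5 now contains 1, which forces r5c5 = 4.
Row 1 already has 5, so r1c4 = 4.
Row 2 now contains 2, which forces r2c4 = 5.
3 is placed in row 3, which forces r3c4 = 2.
Row 4 now contains 1; hence r4c4 = 3.
4 is placed in row 5; hence r5c4 = 1.
The full grid is 1 3 2 4 5 / 4 1 3 5 2 / 5 4 1 2 3 / 2 5 4 3 1 / 3 2 5 1 4.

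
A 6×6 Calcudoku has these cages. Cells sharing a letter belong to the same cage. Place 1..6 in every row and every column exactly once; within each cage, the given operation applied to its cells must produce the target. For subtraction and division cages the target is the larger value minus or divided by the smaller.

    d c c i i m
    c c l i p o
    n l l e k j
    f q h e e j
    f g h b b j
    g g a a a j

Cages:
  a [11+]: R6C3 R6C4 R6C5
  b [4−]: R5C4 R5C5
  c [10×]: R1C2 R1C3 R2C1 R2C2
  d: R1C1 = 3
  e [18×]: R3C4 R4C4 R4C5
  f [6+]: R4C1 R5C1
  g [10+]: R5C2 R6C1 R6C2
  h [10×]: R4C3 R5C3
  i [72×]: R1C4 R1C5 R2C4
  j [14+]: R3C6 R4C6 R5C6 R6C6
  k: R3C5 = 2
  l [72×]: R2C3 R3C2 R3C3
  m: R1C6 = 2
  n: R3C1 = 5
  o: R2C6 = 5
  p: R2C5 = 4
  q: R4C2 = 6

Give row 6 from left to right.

D is a freebie, which forces R1C1 = 3.
M is a freebie, leaving R1C6 = 2.
Cage p is a single given cell, leaving R2C5 = 4.
Cage o is a single given cell; hence R2C6 = 5.
N is a freebie, leaving R3C1 = 5.
Cage k is given, so R3C5 = 2.
Q is a freebie, leaving R4C2 = 6.
Cage i needs product 72; hence R1C4 = 4.
Column 5 now contains 4; hence R1C5 = 6.
Cage i has product 72; hence R2C4 = 3.
Column 4 now contains 3, leaving R3C4 = 6.
Row 2 already has 3, leaving R2C3 = 6.
The 3 cells of cage e must have product 18, leaving R4C4 = 1.
Cage e needs product 18, which forces R4C5 = 3.
Row 4 now contains 3, leaving R4C6 = 4.
Column 4 now contains 1, leaving R5C4 = 5.
Row 5 already has 5; hence R5C5 = 1.
6 is placed in column 3, which forces R6C3 = 4.
Cage a needs sum 11, which forces R6C4 = 2.
Column 5 already has 3, leaving R6C5 = 5.
Cage l has product 72; hence R3C2 = 4.
Column 3 now contains 4; hence R3C3 = 3.
Row 3 already has 3; hence R3C6 = 1.
4 is placed in row 4, which forces R4C1 = 2.
Cage h needs two cells with product 10, leaving R4C3 = 5.
Cage f needs two cells with sum 6, which forces R5C1 = 4.
Cage g has sum 10, which forces R5C2 = 3.
Row 5 already has 5, which forces R5C3 = 2.
Row 5 now contains 3, which forces R5C6 = 6.
The 3 cells of cage g must have sum 10, leaving R6C1 = 6.
Cage g has sum 10, so R6C2 = 1.
6 is placed in column 6, which forces R6C6 = 3.
1 is placed in column 2; hence R1C2 = 5.
Column 3 already has 5; hence R1C3 = 1.
2 is placed in column 1, leaving R2C1 = 1.
1 is placed in column 2, so R2C2 = 2.
Filled in: 3 5 1 4 6 2 / 1 2 6 3 4 5 / 5 4 3 6 2 1 / 2 6 5 1 3 4 / 4 3 2 5 1 6 / 6 1 4 2 5 3.

6 1 4 2 5 3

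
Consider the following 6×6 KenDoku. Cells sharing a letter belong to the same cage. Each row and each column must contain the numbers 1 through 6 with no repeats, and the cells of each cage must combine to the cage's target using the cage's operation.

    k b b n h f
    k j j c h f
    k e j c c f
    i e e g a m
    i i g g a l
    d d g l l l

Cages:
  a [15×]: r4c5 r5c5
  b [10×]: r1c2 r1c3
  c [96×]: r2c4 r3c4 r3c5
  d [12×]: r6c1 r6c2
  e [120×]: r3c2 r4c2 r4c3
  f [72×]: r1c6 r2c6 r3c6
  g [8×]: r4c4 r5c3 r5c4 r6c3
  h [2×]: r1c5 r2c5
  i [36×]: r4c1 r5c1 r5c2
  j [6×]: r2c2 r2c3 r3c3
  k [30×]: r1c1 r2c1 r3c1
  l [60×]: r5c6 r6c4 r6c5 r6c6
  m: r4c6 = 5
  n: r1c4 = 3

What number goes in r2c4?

Cage n is a single given cell, which forces r1c4 = 3.
The 3 cells of cage c must have product 96, so r2c4 = 4.
Cage c has product 96; hence r3c4 = 6.
The 3 cells of cage c must have product 96, so r3c5 = 4.
4 is placed in row 3, so r3c6 = 3.
Cage m is given, which forces r4c6 = 5.
The 3 cells of cage f must have product 72, which forces r1c6 = 4.
3 is placed in column 6, leaving r2c6 = 6.
4 is placed in row 3, which forces r3c2 = 5.
5 is placed in row 4; hence r4c5 = 3.
The two cells of cage a must have product 15, leaving r5c5 = 5.
Column 2 now contains 5, leaving r1c2 = 2.
The two cells of cage b must have product 10, so r1c3 = 5.
2 is placed in row 1; hence r1c5 = 1.
1 is placed in column 5, leaving r2c5 = 2.
The 4 cells of cage l must have product 60; hence r6c4 = 5.
Cage l needs product 60, leaving r6c5 = 6.
Row 1 already has 5, leaving r1c1 = 6.
Cage k needs product 30, so r2c1 = 5.
The 3 cells of cage k must have product 30, which forces r3c1 = 1.
The 3 cells of cage j must have product 6, leaving r3c3 = 2.
6 is placed in column 1, which forces r4c1 = 2.
Row 4 already has 2; hence r4c4 = 1.
Column 1 already has 2, which forces r5c1 = 3.
Row 5 already has 3, which forces r5c2 = 6.
1 is placed in column 4, which forces r5c4 = 2.
Row 5 already has 2; hence r5c6 = 1.
Column 1 now contains 3, which forces r6c1 = 4.
4 is placed in row 6, so r6c2 = 3.
4 is placed in row 6, which forces r6c3 = 1.
1 is placed in column 6; hence r6c6 = 2.
Column 2 now contains 3, so r2c2 = 1.
1 is placed in column 3; hence r2c3 = 3.
Column 2 now contains 6, which forces r4c2 = 4.
The 3 cells of cage e must have product 120, leaving r4c3 = 6.
Row 5 already has 1, leaving r5c3 = 4.
Completed grid: 6 2 5 3 1 4 / 5 1 3 4 2 6 / 1 5 2 6 4 3 / 2 4 6 1 3 5 / 3 6 4 2 5 1 / 4 3 1 5 6 2.

4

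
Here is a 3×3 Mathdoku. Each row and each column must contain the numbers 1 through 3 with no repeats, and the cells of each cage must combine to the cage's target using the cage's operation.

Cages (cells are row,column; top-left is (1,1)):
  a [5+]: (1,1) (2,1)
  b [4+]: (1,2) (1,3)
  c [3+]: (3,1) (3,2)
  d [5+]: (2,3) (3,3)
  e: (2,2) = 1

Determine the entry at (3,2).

E is a freebie, so (2,2) = 1.
1 is placed in column 2, so (3,2) = 2.
Row 3 already has 2, which forces (3,3) = 3.
1 is placed in column 2, leaving (1,2) = 3.
Column 3 already has 3, which forces (1,3) = 1.
Column 3 already has 3, leaving (2,3) = 2.
Row 3 already has 2, leaving (3,1) = 1.
Row 1 already has 3, so (1,1) = 2.
Row 2 already has 2, so (2,1) = 3.
The full grid is 2 3 1 / 3 1 2 / 1 2 3.

2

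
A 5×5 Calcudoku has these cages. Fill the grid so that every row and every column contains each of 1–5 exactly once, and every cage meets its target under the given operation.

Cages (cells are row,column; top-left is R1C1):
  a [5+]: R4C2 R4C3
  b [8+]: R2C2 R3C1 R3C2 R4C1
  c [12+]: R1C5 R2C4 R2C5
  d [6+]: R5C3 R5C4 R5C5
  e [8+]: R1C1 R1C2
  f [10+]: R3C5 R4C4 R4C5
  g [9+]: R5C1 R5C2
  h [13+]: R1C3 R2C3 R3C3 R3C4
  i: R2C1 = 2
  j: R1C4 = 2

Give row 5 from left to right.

J is a freebie, which forces R1C4 = 2.
I is a freebie, so R2C1 = 2.
The only place for 1 in row 1 is R1C3.
The only place for 4 in row 1 is R1C5.
Row 2 needs a 1, and only R2C2 is open for it.
Row 2 needs a 4, and only R2C3 is open for it.
The only place for 4 in row 3 is R3C1.
Cage b has sum 8, so R3C2 = 2.
Cage b needs sum 8, so R4C1 = 1.
2 is placed in column 2, leaving R4C2 = 3.
Row 4 already has 3, so R4C3 = 2.
Row 4 now contains 2, which forces R4C5 = 5.
Column 1 already has 4, leaving R5C1 = 5.
The two cells of cage g must have sum 9; hence R5C2 = 4.
Column 3 now contains 2, which forces R5C3 = 3.
3 is placed in row 5, leaving R5C4 = 1.
Row 5 now contains 1, so R5C5 = 2.
Column 1 now contains 5, which forces R1C1 = 3.
3 is placed in column 2, so R1C2 = 5.
Cage c needs sum 12, which forces R2C4 = 5.
Column 5 now contains 5, so R2C5 = 3.
Column 3 now contains 3; hence R3C3 = 5.
Cage h has sum 13, leaving R3C4 = 3.
Cage f needs sum 10, so R3C5 = 1.
Row 4 now contains 5, which forces R4C4 = 4.
The full grid is 3 5 1 2 4 / 2 1 4 5 3 / 4 2 5 3 1 / 1 3 2 4 5 / 5 4 3 1 2.

5 4 3 1 2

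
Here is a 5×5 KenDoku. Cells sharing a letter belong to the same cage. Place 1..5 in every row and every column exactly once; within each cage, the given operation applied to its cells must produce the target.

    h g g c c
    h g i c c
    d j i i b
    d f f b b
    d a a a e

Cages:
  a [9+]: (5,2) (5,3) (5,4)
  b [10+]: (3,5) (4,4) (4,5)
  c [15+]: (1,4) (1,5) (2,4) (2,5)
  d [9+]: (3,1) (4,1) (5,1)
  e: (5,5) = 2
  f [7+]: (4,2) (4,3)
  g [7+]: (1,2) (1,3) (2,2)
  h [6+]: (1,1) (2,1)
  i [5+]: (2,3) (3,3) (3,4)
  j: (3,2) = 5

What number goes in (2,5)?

J is a freebie, so (3,2) = 5.
E is a freebie, so (5,5) = 2.
In row 5, 4 can only go at (5,1), so (5,1) = 4.
Row 3 needs a 4, and only (3,5) is open for it.
Row 4 needs a 2, and only (4,1) is open for it.
2 is placed in column 1, which forces (3,1) = 3.
Row 3 now contains 3, leaving (3,3) = 1.
Row 3 already has 1, leaving (3,4) = 2.
1 is placed in column 3, leaving (2,3) = 2.
In row 1, 2 can only go at (1,2), so (1,2) = 2.
The 3 cells of cage g must have sum 7, so (1,3) = 4.
Cage g has sum 7, leaving (2,2) = 1.
4 is placed in column 3, leaving (4,3) = 3.
Column 2 now contains 1, which forces (5,2) = 3.
Column 3 now contains 3, so (5,3) = 5.
Row 5 now contains 5, so (5,4) = 1.
Cage h's pair has sum 6, leaving (1,1) = 1.
1 is placed in row 1, which forces (1,5) = 5.
1 is placed in row 2, which forces (2,1) = 5.
The 4 cells of cage c must have sum 15, so (2,4) = 4.
Column 5 already has 5, leaving (2,5) = 3.
3 is placed in row 4; hence (4,2) = 4.
Column 4 already has 1, which forces (4,4) = 5.
Cage b needs sum 10, so (4,5) = 1.
5 is placed in row 1, leaving (1,4) = 3.
Filled in: 1 2 4 3 5 / 5 1 2 4 3 / 3 5 1 2 4 / 2 4 3 5 1 / 4 3 5 1 2.

3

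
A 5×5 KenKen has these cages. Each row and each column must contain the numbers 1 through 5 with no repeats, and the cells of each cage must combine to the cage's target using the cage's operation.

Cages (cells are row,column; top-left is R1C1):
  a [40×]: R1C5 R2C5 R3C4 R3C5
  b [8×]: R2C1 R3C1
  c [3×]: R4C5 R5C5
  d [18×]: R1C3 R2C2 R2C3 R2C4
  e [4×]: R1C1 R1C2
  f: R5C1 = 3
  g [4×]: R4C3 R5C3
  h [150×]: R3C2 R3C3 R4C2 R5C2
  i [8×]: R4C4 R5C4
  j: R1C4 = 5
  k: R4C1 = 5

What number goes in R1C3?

Cage d needs product 18, leaving R1C3 = 3.
Cage j is a single given cell, which forces R1C4 = 5.
The 4 cells of cage h must have product 150, which forces R3C3 = 5.
K is a freebie, which forces R4C1 = 5.
Cage f is given; hence R5C1 = 3.
3 is placed in row 5; hence R5C5 = 1.
Cage a needs product 40, so R2C5 = 5.
Cage a needs product 40; hence R3C4 = 1.
Cage g's pair has product 4; hence R4C3 = 1.
Column 5 already has 1, so R4C5 = 3.
Cage h needs product 150, which forces R5C2 = 5.
1 is placed in row 5, leaving R5C3 = 4.
Row 5 already has 4; hence R5C4 = 2.
Cage d needs product 18, which forces R2C2 = 1.
Column 3 now contains 1, so R2C3 = 2.
2 is placed in column 4; hence R2C4 = 3.
Cage h needs product 150; hence R3C2 = 3.
3 is placed in row 4, which forces R4C2 = 2.
2 is placed in column 4, leaving R4C4 = 4.
Cage e needs two cells with product 4, leaving R1C1 = 1.
Column 2 now contains 1, leaving R1C2 = 4.
Row 1 already has 4, leaving R1C5 = 2.
2 is placed in row 2, which forces R2C1 = 4.
The two cells of cage b must have product 8; hence R3C1 = 2.
Column 5 now contains 2, so R3C5 = 4.
Filled in: 1 4 3 5 2 / 4 1 2 3 5 / 2 3 5 1 4 / 5 2 1 4 3 / 3 5 4 2 1.

3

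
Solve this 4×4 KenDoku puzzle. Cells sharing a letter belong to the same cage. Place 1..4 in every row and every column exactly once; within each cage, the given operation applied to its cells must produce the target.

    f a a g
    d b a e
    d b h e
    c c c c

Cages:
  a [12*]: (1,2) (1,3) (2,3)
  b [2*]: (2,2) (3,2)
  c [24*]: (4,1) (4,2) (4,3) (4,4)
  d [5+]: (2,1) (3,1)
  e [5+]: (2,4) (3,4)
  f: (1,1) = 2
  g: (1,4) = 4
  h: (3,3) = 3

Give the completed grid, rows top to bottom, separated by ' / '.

2 3 1 4 / 1 2 4 3 / 4 1 3 2 / 3 4 2 1

F is a freebie, leaving (1,1) = 2.
Cage g is a single given cell, which forces (1,4) = 4.
Cage h is a single given cell, so (3,3) = 3.
Cage a needs product 12, leaving (1,2) = 3.
3 is placed in column 3, leaving (1,3) = 1.
Cage a needs product 12, so (2,3) = 4.
The two cells of cage e must have sum 5, which forces (2,4) = 3.
Cage e needs two cells with sum 5, so (3,4) = 2.
Column 3 now contains 4, which forces (4,3) = 2.
Column 4 now contains 2, leaving (4,4) = 1.
Row 2 now contains 4, leaving (2,1) = 1.
The two cells of cage b must have product 2; hence (2,2) = 2.
Cage d's pair has sum 5, so (3,1) = 4.
2 is placed in row 3, so (3,2) = 1.
Cage c has product 24, which forces (4,1) = 3.
Row 4 now contains 1, so (4,2) = 4.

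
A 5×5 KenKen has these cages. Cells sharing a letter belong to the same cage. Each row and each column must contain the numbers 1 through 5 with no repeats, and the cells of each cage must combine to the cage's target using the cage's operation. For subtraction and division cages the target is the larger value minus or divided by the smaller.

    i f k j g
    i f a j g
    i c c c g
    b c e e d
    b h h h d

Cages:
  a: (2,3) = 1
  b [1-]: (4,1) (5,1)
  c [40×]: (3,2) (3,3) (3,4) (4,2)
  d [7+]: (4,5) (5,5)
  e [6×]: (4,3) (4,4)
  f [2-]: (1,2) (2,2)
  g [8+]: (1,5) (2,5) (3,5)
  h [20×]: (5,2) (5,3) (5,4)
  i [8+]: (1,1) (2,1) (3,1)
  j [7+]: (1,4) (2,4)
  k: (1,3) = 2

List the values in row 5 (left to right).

Cage k is a single given cell, so (1,3) = 2.
A is a freebie; hence (2,3) = 1.
Column 3 now contains 2; hence (4,3) = 3.
3 is placed in row 4; hence (4,4) = 2.
Cage c needs product 40, which forces (3,2) = 2.
The only place for 5 in row 2 is (2,2).
The two cells of cage f must have difference 2, which forces (1,2) = 3.
3 is placed in row 1, leaving (1,4) = 4.
Column 4 already has 4, which forces (2,4) = 3.
The only place for 4 in row 3 is (3,3).
Cage c has product 40, so (3,4) = 5.
The 4 cells of cage c must have product 40, which forces (4,2) = 1.
Cage h needs product 20, leaving (5,2) = 4.
Column 3 already has 4, so (5,3) = 5.
Cage h has product 20, leaving (5,4) = 1.
Cage b's pair has difference 1; hence (4,1) = 4.
4 is placed in row 4, which forces (4,5) = 5.
Cage b's pair has difference 1, which forces (5,1) = 3.
3 is placed in row 5, which forces (5,5) = 2.
The 3 cells of cage i must have sum 8, leaving (1,1) = 5.
5 is placed in column 5, which forces (1,5) = 1.
4 is placed in column 1; hence (2,1) = 2.
2 is placed in column 5; hence (2,5) = 4.
Column 1 already has 3; hence (3,1) = 1.
Cage g needs sum 8, so (3,5) = 3.
Filled in: 5 3 2 4 1 / 2 5 1 3 4 / 1 2 4 5 3 / 4 1 3 2 5 / 3 4 5 1 2.

3 4 5 1 2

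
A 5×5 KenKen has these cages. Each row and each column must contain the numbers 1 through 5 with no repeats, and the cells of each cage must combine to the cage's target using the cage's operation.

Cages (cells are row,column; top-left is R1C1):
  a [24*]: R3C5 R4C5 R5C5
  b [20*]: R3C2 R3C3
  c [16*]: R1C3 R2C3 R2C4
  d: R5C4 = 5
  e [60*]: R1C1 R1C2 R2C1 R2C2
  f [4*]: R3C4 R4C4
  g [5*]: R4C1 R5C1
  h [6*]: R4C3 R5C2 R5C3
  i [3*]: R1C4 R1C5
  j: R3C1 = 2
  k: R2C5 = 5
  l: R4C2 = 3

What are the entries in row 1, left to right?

Cage k is given, which forces R2C5 = 5.
J is a freebie, so R3C1 = 2.
Cage l is given, which forces R4C2 = 3.
D is a freebie; hence R5C4 = 5.
Cage g's pair has product 5, leaving R4C1 = 5.
5 is placed in row 5; hence R5C1 = 1.
1 is placed in row 5; hence R5C2 = 2.
Cage h has product 6, so R5C3 = 3.
Row 5 already has 3, so R5C5 = 4.
Cage e has product 60, so R1C2 = 5.
Cage e needs product 60; hence R2C2 = 1.
Row 2 already has 1, which forces R2C3 = 4.
Row 2 already has 4; hence R2C4 = 2.
5 is placed in column 2; hence R3C2 = 4.
Column 3 already has 4, which forces R3C3 = 5.
Row 3 already has 4, leaving R3C4 = 1.
4 is placed in column 5, which forces R3C5 = 3.
The 3 cells of cage h must have product 6, which forces R4C3 = 1.
Column 4 now contains 1, which forces R4C4 = 4.
4 is placed in column 5, so R4C5 = 2.
Cage e needs product 60, so R1C1 = 4.
Column 3 already has 4, which forces R1C3 = 2.
Column 4 now contains 1, leaving R1C4 = 3.
3 is placed in column 5, so R1C5 = 1.
Row 2 already has 4, leaving R2C1 = 3.
Completed grid: 4 5 2 3 1 / 3 1 4 2 5 / 2 4 5 1 3 / 5 3 1 4 2 / 1 2 3 5 4.

4 5 2 3 1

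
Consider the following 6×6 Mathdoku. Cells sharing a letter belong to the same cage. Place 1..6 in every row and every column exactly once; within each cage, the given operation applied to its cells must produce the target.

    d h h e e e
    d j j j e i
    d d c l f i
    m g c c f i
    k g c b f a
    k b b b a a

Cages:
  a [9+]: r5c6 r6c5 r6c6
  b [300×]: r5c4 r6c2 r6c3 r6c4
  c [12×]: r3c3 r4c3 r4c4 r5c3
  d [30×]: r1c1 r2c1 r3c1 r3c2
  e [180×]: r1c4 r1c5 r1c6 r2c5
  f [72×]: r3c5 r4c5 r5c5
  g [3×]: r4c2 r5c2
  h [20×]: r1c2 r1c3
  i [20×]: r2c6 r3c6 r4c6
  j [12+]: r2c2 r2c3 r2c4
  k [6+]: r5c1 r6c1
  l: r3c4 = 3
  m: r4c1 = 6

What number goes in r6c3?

L is a freebie, which forces r3c4 = 3.
Cage m is given, which forces r4c1 = 6.
Cage b needs product 300, which forces r5c4 = 5.
The only place for 5 in row 4 is r4c6.
In column 5, 1 can only go at r6c5, so r6c5 = 1.
Column 6 needs a 3, and only r1c6 is open for it.
The 4 cells of cage d must have product 30, so r2c1 = 3.
Row 1 needs a 1, and only r1c1 is open for it.
The only place for 5 in column 1 is r3c1.
Row 3 now contains 5, which forces r3c2 = 2.
Cage e has product 180, so r2c5 = 5.
Row 2 needs a 1, and only r2c6 is open for it.
1 is placed in column 6, leaving r3c6 = 4.
Row 3 already has 4, which forces r3c5 = 6.
Cage e needs product 180, which forces r1c4 = 6.
Column 5 already has 6, so r1c5 = 2.
6 is placed in row 3, which forces r3c3 = 1.
Row 5 needs a 1, and only r5c2 is open for it.
Column 2 already has 1, leaving r4c2 = 3.
Row 4 now contains 3, which forces r4c5 = 4.
Column 5 now contains 4, which forces r5c5 = 3.
4 is placed in row 4, which forces r4c3 = 2.
Cage c has product 12, which forces r4c4 = 1.
The 4 cells of cage c must have product 12; hence r5c3 = 6.
6 is placed in row 5, so r5c6 = 2.
Column 6 now contains 2, leaving r6c6 = 6.
Cage j has sum 12, leaving r2c2 = 6.
6 is placed in column 3, leaving r2c3 = 4.
Cage j needs sum 12, which forces r2c4 = 2.
2 is placed in row 5, so r5c1 = 4.
Cage k needs two cells with sum 6; hence r6c1 = 2.
6 is placed in row 6, which forces r6c2 = 5.
Cage b needs product 300, so r6c3 = 3.
The 4 cells of cage b must have product 300, leaving r6c4 = 4.
Column 2 already has 5; hence r1c2 = 4.
4 is placed in column 3, leaving r1c3 = 5.
Filled in: 1 4 5 6 2 3 / 3 6 4 2 5 1 / 5 2 1 3 6 4 / 6 3 2 1 4 5 / 4 1 6 5 3 2 / 2 5 3 4 1 6.

3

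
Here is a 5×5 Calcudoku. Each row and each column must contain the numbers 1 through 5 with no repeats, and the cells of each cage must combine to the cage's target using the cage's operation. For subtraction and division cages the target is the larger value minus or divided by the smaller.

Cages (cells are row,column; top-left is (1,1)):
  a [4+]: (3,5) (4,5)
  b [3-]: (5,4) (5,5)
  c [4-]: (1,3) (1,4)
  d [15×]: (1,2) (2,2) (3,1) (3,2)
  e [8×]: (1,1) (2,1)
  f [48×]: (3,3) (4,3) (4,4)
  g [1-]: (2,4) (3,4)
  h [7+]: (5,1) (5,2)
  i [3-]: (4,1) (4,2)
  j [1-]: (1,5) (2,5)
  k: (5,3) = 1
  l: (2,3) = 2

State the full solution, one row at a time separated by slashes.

2 3 5 1 4 / 4 1 2 3 5 / 1 5 4 2 3 / 5 2 3 4 1 / 3 4 1 5 2

Cage l is given, which forces (2,3) = 2.
Cage d needs product 15, leaving (3,1) = 1.
Cage f has product 48, leaving (3,3) = 4.
1 is placed in row 3; hence (3,5) = 3.
The 3 cells of cage f must have product 48, which forces (4,3) = 3.
Cage f needs product 48, so (4,4) = 4.
Column 5 now contains 3, which forces (4,5) = 1.
K is a freebie, which forces (5,3) = 1.
Cage e needs two cells with product 8, so (1,1) = 2.
1 is placed in column 3, leaving (1,3) = 5.
Cage c's pair has difference 4, so (1,4) = 1.
Row 1 now contains 5; hence (1,5) = 4.
Row 2 now contains 2; hence (2,1) = 4.
1 is placed in column 4, which forces (2,4) = 3.
Column 5 now contains 4, leaving (2,5) = 5.
Row 3 already has 3, so (3,2) = 5.
Cage g's pair has difference 1, leaving (3,4) = 2.
2 is placed in column 1; hence (4,1) = 5.
5 is placed in column 2, leaving (4,2) = 2.
Column 1 already has 5, so (5,1) = 3.
Row 5 already has 3, so (5,2) = 4.
2 is placed in column 4, leaving (5,4) = 5.
Column 5 already has 5, leaving (5,5) = 2.
Row 1 now contains 1, so (1,2) = 3.
3 is placed in row 2, leaving (2,2) = 1.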